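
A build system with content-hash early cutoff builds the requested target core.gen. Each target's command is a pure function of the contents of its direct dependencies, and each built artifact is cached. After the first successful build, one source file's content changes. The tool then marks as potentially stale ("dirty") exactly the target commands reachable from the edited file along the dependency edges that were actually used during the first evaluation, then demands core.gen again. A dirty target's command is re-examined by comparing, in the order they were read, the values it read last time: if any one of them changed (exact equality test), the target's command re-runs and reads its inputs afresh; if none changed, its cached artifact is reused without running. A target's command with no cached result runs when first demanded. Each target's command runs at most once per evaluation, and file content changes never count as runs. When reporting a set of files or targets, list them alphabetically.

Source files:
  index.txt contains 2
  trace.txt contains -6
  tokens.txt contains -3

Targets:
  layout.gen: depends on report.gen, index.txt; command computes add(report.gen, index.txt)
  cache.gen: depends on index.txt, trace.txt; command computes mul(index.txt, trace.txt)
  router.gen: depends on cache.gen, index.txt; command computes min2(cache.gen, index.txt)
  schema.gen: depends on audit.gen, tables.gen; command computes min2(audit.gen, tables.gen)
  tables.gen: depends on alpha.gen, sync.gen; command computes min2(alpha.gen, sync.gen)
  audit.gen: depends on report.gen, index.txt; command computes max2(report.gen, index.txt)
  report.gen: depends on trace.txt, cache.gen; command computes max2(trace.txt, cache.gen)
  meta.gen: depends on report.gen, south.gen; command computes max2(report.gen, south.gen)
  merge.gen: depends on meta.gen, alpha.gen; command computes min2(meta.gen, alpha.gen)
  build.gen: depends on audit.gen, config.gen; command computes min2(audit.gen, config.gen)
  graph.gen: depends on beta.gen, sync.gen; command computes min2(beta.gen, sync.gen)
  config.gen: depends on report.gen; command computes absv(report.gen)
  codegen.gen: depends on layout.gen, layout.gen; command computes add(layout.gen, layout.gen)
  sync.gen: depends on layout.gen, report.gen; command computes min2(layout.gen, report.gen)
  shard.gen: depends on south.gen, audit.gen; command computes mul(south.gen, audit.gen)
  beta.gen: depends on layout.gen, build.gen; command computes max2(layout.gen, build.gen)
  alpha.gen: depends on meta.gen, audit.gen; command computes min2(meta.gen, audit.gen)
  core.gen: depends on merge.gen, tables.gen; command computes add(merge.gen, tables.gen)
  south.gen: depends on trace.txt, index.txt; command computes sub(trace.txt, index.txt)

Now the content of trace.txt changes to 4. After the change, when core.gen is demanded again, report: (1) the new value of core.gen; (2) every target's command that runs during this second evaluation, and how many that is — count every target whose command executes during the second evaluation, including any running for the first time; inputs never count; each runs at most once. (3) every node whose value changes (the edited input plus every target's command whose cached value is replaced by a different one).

New value of core.gen: 16.
Target commands that run: alpha.gen, audit.gen, cache.gen, core.gen, layout.gen, merge.gen, meta.gen, report.gen, south.gen, sync.gen, tables.gen — 11 in total.
Values that change: alpha.gen, audit.gen, cache.gen, core.gen, layout.gen, merge.gen, meta.gen, report.gen, south.gen, sync.gen, tables.gen, trace.txt.

First evaluation (everything demanded from the output):
  cache.gen = mul(2, -6) = -12
  report.gen = max2(-6, -12) = -6
  audit.gen = max2(-6, 2) = 2
  layout.gen = add(-6, 2) = -4
  south.gen = sub(-6, 2) = -8
  meta.gen = max2(-6, -8) = -6
  alpha.gen = min2(-6, 2) = -6
  merge.gen = min2(-6, -6) = -6
  sync.gen = min2(-4, -6) = -6
  tables.gen = min2(-6, -6) = -6
  core.gen = add(-6, -6) = -12

Propagation after the edit:
  cache.gen: runs — trace.txt -6->4; result 8.
  report.gen: runs — trace.txt -6->4; cache.gen -12->8; result 8.
  audit.gen: runs — report.gen -6->8; result 8.
  layout.gen: runs — report.gen -6->8; result 10.
  south.gen: runs — trace.txt -6->4; result 2.
  meta.gen: runs — report.gen -6->8; south.gen -8->2; result 8.
  alpha.gen: runs — meta.gen -6->8; audit.gen 2->8; result 8.
  merge.gen: runs — meta.gen -6->8; alpha.gen -6->8; result 8.
  sync.gen: runs — layout.gen -4->10; report.gen -6->8; result 8.
  tables.gen: runs — alpha.gen -6->8; sync.gen -6->8; result 8.
  core.gen: runs — merge.gen -6->8; tables.gen -6->8; result 16.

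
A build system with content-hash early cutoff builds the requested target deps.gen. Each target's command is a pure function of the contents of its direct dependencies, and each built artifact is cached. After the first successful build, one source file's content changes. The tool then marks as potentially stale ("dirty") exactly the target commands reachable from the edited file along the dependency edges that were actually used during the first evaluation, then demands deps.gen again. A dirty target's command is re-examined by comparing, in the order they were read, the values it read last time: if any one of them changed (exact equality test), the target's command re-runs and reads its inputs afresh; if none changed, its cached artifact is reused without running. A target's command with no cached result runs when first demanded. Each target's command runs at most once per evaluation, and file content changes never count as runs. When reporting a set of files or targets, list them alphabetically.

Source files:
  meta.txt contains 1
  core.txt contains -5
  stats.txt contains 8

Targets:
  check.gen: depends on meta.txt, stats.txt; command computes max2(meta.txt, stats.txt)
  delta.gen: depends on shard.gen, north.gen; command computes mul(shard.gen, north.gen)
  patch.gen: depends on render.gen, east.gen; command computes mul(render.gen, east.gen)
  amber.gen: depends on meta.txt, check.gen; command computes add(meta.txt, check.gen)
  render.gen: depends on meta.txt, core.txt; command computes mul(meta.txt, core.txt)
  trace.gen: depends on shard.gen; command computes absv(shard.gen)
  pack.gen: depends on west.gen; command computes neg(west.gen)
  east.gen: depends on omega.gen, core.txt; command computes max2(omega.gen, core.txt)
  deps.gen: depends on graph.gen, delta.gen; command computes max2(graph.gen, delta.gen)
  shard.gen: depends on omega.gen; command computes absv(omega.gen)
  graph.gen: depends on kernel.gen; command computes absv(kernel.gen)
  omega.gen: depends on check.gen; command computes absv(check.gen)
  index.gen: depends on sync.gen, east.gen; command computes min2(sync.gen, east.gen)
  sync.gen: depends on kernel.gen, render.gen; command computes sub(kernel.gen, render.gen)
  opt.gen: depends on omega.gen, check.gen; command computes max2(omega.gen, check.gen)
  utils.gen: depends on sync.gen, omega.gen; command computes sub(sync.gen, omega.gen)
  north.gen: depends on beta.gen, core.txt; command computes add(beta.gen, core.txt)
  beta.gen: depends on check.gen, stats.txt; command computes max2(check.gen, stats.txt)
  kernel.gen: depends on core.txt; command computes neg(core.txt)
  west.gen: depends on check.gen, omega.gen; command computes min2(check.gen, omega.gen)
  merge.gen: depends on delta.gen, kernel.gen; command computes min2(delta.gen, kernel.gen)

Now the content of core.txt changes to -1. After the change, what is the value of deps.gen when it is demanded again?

First evaluation (everything demanded from the output):
  check.gen = max2(1, 8) = 8
  beta.gen = max2(8, 8) = 8
  kernel.gen = neg(-5) = 5
  graph.gen = absv(5) = 5
  north.gen = add(8, -5) = 3
  omega.gen = absv(8) = 8
  shard.gen = absv(8) = 8
  delta.gen = mul(8, 3) = 24
  deps.gen = max2(5, 24) = 24

Propagation after the edit:
  kernel.gen: runs — core.txt -5->-1; result 1.
  graph.gen: runs — kernel.gen 5->1; result 1.
  north.gen: runs — core.txt -5->-1; result 7.
  delta.gen: runs — north.gen 3->7; result 56.
  deps.gen: runs — graph.gen 5->1; delta.gen 24->56; result 56.

New value of deps.gen: 56.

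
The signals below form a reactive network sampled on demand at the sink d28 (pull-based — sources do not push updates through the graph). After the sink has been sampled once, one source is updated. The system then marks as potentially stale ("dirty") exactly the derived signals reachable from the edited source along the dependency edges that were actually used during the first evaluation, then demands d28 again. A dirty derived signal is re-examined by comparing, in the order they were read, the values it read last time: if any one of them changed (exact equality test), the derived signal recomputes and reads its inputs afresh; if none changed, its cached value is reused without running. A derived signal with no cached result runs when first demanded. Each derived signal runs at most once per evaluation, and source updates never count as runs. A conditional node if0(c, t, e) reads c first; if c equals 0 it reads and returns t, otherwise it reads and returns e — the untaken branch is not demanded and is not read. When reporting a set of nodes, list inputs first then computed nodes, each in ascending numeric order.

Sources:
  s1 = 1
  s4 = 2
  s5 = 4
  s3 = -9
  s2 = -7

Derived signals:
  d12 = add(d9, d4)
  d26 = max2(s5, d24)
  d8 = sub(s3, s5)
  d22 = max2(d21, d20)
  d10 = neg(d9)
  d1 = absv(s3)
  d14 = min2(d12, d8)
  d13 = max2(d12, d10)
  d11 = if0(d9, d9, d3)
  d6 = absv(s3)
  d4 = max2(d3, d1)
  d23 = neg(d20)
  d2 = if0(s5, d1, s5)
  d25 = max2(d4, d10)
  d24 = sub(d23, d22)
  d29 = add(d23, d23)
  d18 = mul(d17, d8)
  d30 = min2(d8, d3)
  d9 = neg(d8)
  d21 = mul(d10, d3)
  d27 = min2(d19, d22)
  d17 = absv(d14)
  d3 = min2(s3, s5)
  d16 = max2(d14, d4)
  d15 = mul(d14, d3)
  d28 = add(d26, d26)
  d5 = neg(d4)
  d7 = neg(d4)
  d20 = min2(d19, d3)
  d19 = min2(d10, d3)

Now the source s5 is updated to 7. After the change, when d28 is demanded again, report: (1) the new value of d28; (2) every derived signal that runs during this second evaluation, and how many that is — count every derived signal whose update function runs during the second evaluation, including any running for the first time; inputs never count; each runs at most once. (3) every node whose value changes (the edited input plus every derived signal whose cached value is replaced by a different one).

Initial pass — values computed on the first demand:
  d3 = min2(-9, 4) = -9
  d8 = sub(-9, 4) = -13
  d9 = neg(-13) = 13
  d10 = neg(13) = -13
  d19 = min2(-13, -9) = -13
  d20 = min2(-13, -9) = -13
  d21 = mul(-13, -9) = 117
  d22 = max2(117, -13) = 117
  d23 = neg(-13) = 13
  d24 = sub(13, 117) = -104
  d26 = max2(4, -104) = 4
  d28 = add(4, 4) = 8

Second demand — change propagation:
  d3: re-runs because s5 4->7; new result -9 (unchanged).
  d8: re-runs because s5 4->7; new result -16.
  d9: re-runs because d8 -13->-16; new result 16.
  d10: re-runs because d9 13->16; new result -16.
  d19: re-runs because d10 -13->-16; new result -16.
  d20: re-runs because d19 -13->-16; new result -16.
  d21: re-runs because d10 -13->-16; new result 144.
  d22: re-runs because d21 117->144; d20 -13->-16; new result 144.
  d23: re-runs because d20 -13->-16; new result 16.
  d24: re-runs because d23 13->16; d22 117->144; new result -128.
  d26: re-runs because s5 4->7; d24 -104->-128; new result 7.
  d28: re-runs because d26 4->7; d26 4->7; new result 14.

d28 now evaluates to 14.
Run set: d3, d8, d9, d10, d19, d20, d21, d22, d23, d24, d26, d28 (12 run).
Changed values: s5, d8, d9, d10, d19, d20, d21, d22, d23, d24, d26, d28.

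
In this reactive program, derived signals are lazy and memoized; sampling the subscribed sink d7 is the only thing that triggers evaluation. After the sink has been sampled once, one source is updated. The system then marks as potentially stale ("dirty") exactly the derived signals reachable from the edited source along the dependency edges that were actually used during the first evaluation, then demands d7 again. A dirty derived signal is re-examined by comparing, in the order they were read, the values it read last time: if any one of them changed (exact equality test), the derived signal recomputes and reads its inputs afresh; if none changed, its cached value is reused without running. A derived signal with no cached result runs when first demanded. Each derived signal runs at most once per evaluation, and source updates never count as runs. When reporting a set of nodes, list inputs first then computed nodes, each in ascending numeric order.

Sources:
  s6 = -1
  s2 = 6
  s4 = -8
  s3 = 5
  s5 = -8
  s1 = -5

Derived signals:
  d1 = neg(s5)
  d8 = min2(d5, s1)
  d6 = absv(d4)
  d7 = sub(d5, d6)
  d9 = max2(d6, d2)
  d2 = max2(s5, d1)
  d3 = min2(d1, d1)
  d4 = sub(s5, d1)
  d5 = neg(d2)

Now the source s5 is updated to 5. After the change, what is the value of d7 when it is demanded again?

First demand of the output computes:
  d1 = neg(-8) = 8
  d2 = max2(-8, 8) = 8
  d4 = sub(-8, 8) = -16
  d5 = neg(8) = -8
  d6 = absv(-16) = 16
  d7 = sub(-8, 16) = -24

After the edit, cleaning proceeds:
  d1: a read changed (s5 -8->5) — executes, giving -5.
  d2: a read changed (s5 -8->5; d1 8->-5) — executes, giving 5.
  d4: a read changed (s5 -8->5; d1 8->-5) — executes, giving 10.
  d5: a read changed (d2 8->5) — executes, giving -5.
  d6: a read changed (d4 -16->10) — executes, giving 10.
  d7: a read changed (d5 -8->-5; d6 16->10) — executes, giving -15.

Demanding d7 again yields -15.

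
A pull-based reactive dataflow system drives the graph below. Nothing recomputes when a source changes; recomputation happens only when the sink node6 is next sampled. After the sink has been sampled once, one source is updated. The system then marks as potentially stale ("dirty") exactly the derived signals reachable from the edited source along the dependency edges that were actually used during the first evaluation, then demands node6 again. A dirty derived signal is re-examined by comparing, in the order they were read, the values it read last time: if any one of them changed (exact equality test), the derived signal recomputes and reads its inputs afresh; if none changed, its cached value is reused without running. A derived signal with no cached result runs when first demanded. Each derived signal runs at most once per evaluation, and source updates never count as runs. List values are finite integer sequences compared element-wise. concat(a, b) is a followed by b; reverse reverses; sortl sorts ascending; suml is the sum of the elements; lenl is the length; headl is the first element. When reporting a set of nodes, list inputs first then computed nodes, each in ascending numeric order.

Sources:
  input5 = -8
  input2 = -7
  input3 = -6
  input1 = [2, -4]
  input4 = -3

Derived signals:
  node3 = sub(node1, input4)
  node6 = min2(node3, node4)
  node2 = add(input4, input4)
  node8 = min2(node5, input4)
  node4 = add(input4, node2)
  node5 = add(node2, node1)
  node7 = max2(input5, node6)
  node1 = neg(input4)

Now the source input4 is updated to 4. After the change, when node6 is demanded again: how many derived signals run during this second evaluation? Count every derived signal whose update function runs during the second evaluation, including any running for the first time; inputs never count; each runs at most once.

First evaluation (everything demanded from the output):
  node1 = neg(-3) = 3
  node2 = add(-3, -3) = -6
  node3 = sub(3, -3) = 6
  node4 = add(-3, -6) = -9
  node6 = min2(6, -9) = -9

Propagation after the edit:
  node1: runs — input4 -3->4; result -4.
  node2: runs — input4 -3->4; input4 -3->4; result 8.
  node3: runs — node1 3->-4; input4 -3->4; result -8.
  node4: runs — input4 -3->4; node2 -6->8; result 12.
  node6: runs — node3 6->-8; node4 -9->12; result -8.

Derived signals that run: node1, node2, node3, node4, node6 — 5 in total.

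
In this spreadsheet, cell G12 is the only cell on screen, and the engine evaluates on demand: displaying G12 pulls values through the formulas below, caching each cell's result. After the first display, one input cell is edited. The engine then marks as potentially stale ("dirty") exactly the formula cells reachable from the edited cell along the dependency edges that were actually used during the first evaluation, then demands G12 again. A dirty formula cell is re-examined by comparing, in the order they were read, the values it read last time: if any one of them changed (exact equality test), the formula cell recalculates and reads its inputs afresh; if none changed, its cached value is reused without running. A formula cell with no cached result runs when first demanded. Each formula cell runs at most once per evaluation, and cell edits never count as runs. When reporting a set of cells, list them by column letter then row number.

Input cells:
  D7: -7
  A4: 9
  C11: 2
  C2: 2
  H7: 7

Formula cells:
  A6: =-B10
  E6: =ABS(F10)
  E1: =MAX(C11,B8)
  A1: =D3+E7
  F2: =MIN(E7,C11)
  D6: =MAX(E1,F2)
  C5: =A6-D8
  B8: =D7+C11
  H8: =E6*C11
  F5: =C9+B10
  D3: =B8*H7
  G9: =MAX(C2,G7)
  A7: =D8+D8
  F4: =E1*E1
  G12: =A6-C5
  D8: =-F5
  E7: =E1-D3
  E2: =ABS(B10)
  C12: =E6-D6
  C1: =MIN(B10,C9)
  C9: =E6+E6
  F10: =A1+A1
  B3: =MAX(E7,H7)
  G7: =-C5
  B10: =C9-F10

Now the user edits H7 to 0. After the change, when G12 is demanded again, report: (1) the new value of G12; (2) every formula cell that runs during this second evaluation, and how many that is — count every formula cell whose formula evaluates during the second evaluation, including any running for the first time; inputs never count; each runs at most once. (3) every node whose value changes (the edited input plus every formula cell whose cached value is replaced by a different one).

G12 now evaluates to -12.
Run set: A1, D3, E7 (3 run).
Changed values: D3, E7, H7.
The important point: A1 recomputes to an identical value, and the output ends up unchanged.

Initial pass — values computed on the first demand:
  B8 = -7 + 2 = -5
  D3 = -5 * 7 = -35
  E1 = MAX(2, -5) = 2
  E7 = 2 - -35 = 37
  A1 = -35 + 37 = 2
  F10 = 2 + 2 = 4
  E6 = ABS(4) = 4
  C9 = 4 + 4 = 8
  B10 = 8 - 4 = 4
  A6 = -(4) = -4
  F5 = 8 + 4 = 12
  D8 = -(12) = -12
  C5 = -4 - -12 = 8
  G12 = -4 - 8 = -12

Second demand — change propagation:
  D3: re-runs because H7 7->0; new result 0.
  E7: re-runs because D3 -35->0; new result 2.
  A1: re-runs because D3 -35->0; E7 37->2; new result 2 (unchanged).
  F10: re-examined; everything it read last time is the same (A1 unchanged, A1 unchanged) — cache 4 kept, no run.
  E6: re-examined; everything it read last time is the same (F10 unchanged) — cache 4 kept, no run.
  C9: re-examined; everything it read last time is the same (E6 unchanged, E6 unchanged) — cache 8 kept, no run.
  B10: re-examined; everything it read last time is the same (C9 unchanged, F10 unchanged) — cache 4 kept, no run.
  A6: re-examined; everything it read last time is the same (B10 unchanged) — cache -4 kept, no run.
  F5: re-examined; everything it read last time is the same (C9 unchanged, B10 unchanged) — cache 12 kept, no run.
  D8: re-examined; everything it read last time is the same (F5 unchanged) — cache -12 kept, no run.
  C5: re-examined; everything it read last time is the same (A6 unchanged, D8 unchanged) — cache 8 kept, no run.
  G12: re-examined; everything it read last time is the same (A6 unchanged, C5 unchanged) — cache -12 kept, no run.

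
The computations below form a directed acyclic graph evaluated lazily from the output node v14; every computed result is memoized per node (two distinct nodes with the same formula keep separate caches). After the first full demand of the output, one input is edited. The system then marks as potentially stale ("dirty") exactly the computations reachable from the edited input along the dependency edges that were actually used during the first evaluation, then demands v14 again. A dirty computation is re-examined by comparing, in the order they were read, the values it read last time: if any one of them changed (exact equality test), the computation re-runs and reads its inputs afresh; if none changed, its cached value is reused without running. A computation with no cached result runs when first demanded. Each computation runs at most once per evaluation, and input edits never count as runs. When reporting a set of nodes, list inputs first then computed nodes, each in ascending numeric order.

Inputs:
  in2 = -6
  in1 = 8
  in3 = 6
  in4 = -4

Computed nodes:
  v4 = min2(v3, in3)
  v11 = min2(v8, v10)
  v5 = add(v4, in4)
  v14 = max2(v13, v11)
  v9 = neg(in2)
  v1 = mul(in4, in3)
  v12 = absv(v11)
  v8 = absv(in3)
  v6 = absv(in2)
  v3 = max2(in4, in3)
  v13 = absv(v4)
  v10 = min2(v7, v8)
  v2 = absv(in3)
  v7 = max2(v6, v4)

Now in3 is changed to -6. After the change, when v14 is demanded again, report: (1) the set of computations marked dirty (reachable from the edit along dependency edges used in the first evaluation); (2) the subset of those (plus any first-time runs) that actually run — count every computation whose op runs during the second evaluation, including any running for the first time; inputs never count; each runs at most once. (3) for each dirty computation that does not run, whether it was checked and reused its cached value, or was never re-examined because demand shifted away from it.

The edit dirties: v3, v4, v7, v8, v10, v11, v13, v14.
5 computations run: v3, v4, v7, v8, v13.
Cache hits after checking: v10, v11, v14.
Note where the cutoff bites: v10 is checked, finds nothing changed, and keeps its cache.

First demand of the output computes:
  v3 = max2(-4, 6) = 6
  v4 = min2(6, 6) = 6
  v6 = absv(-6) = 6
  v7 = max2(6, 6) = 6
  v8 = absv(6) = 6
  v10 = min2(6, 6) = 6
  v11 = min2(6, 6) = 6
  v13 = absv(6) = 6
  v14 = max2(6, 6) = 6

After the edit, cleaning proceeds:
  v3: a read changed (in3 6->-6) — executes, giving -4.
  v4: a read changed (v3 6->-4; in3 6->-6) — executes, giving -6.
  v7: a read changed (v4 6->-6) — executes, giving 6 — identical to its old value.
  v8: a read changed (in3 6->-6) — executes, giving 6 — identical to its old value.
  v10: dirty, but its reads are unchanged (v7 unchanged, v8 unchanged); cached 6 stands.
  v11: dirty, but its reads are unchanged (v8 unchanged, v10 unchanged); cached 6 stands.
  v13: a read changed (v4 6->-6) — executes, giving 6 — identical to its old value.
  v14: dirty, but its reads are unchanged (v13 unchanged, v11 unchanged); cached 6 stands.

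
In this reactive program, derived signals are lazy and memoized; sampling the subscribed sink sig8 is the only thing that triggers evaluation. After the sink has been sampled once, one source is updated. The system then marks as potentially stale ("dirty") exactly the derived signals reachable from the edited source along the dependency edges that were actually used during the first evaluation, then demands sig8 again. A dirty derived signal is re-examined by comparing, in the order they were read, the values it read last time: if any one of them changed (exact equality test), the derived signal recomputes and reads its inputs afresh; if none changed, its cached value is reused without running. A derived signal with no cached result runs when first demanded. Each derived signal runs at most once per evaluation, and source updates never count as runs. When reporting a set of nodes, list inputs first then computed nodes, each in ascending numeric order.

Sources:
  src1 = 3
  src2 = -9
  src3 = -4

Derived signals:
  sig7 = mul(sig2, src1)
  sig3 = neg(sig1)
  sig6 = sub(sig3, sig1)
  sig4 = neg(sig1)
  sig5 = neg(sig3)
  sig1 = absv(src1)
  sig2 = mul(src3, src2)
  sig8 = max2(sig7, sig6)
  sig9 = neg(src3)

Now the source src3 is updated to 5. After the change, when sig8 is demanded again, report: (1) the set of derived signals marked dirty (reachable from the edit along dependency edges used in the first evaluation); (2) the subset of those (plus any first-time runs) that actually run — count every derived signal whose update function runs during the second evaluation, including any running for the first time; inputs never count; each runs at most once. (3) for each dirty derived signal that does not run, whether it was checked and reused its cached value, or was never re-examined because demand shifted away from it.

First demand of the output computes:
  sig1 = absv(3) = 3
  sig2 = mul(-4, -9) = 36
  sig3 = neg(3) = -3
  sig6 = sub(-3, 3) = -6
  sig7 = mul(36, 3) = 108
  sig8 = max2(108, -6) = 108

After the edit, cleaning proceeds:
  sig2: a read changed (src3 -4->5) — executes, giving -45.
  sig7: a read changed (sig2 36->-45) — executes, giving -135.
  sig8: a read changed (sig7 108->-135) — executes, giving -6.

The edit dirties: sig2, sig7, sig8.
3 derived signals run: sig2, sig7, sig8.
No dirty derived signal escaped a run.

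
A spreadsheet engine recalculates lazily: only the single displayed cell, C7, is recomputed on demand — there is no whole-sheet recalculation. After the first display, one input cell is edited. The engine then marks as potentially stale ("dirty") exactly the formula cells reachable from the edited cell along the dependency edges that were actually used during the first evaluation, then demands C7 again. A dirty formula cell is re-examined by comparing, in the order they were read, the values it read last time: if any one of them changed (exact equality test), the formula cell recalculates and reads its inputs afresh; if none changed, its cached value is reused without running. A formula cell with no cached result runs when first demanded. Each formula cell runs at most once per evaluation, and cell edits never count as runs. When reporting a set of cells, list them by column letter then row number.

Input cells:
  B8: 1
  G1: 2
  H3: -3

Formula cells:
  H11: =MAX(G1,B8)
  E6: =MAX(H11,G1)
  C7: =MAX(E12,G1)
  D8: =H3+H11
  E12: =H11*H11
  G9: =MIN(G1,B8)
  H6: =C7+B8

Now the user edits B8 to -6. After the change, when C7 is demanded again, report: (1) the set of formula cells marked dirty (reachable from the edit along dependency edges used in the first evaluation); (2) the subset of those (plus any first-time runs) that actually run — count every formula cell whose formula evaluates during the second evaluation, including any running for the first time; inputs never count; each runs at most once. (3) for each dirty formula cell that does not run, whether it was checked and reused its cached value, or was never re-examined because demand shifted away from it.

First evaluation (everything demanded from the output):
  H11 = MAX(2, 1) = 2
  E12 = 2 * 2 = 4
  C7 = MAX(4, 2) = 4

Propagation after the edit:
  H11: runs — B8 1->-6; result 2 (same value as before).
  E12: checked — values it read are unchanged (H11 unchanged, H11 unchanged); reused cached 4 without running.
  C7: checked — values it read are unchanged (E12 unchanged, G1 unchanged); reused cached 4 without running.

Key observation: the change is absorbed at H11 — it re-runs but produces the same value, and the output's value is unchanged.

Marked dirty: C7, E12, H11.
Formula cells that run: H11 — 1 in total.
Checked but reused from cache: C7, E12.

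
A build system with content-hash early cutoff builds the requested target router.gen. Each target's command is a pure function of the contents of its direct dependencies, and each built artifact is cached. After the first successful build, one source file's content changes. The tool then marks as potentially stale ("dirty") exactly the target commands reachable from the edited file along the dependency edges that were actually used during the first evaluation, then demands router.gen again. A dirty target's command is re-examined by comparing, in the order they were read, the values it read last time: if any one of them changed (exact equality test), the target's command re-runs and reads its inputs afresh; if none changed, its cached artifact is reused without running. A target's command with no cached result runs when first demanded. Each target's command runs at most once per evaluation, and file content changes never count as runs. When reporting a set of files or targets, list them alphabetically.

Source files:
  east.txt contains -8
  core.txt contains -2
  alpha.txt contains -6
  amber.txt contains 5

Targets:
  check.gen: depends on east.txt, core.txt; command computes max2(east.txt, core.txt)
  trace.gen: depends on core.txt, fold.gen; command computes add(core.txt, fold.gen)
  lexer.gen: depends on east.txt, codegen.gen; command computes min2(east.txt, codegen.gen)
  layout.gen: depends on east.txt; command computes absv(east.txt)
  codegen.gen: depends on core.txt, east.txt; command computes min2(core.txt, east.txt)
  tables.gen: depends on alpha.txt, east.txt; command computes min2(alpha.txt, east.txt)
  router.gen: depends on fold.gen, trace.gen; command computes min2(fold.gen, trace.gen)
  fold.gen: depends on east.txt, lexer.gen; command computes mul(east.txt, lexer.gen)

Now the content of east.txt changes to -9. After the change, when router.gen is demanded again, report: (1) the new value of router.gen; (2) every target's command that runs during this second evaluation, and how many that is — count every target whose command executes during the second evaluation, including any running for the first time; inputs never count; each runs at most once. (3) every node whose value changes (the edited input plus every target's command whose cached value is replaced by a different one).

New value of router.gen: 79.
Target commands that run: codegen.gen, fold.gen, lexer.gen, router.gen, trace.gen — 5 in total.
Values that change: codegen.gen, east.txt, fold.gen, lexer.gen, router.gen, trace.gen.

First evaluation (everything demanded from the output):
  codegen.gen = min2(-2, -8) = -8
  lexer.gen = min2(-8, -8) = -8
  fold.gen = mul(-8, -8) = 64
  trace.gen = add(-2, 64) = 62
  router.gen = min2(64, 62) = 62

Propagation after the edit:
  codegen.gen: runs — east.txt -8->-9; result -9.
  lexer.gen: runs — east.txt -8->-9; codegen.gen -8->-9; result -9.
  fold.gen: runs — east.txt -8->-9; lexer.gen -8->-9; result 81.
  trace.gen: runs — fold.gen 64->81; result 79.
  router.gen: runs — fold.gen 64->81; trace.gen 62->79; result 79.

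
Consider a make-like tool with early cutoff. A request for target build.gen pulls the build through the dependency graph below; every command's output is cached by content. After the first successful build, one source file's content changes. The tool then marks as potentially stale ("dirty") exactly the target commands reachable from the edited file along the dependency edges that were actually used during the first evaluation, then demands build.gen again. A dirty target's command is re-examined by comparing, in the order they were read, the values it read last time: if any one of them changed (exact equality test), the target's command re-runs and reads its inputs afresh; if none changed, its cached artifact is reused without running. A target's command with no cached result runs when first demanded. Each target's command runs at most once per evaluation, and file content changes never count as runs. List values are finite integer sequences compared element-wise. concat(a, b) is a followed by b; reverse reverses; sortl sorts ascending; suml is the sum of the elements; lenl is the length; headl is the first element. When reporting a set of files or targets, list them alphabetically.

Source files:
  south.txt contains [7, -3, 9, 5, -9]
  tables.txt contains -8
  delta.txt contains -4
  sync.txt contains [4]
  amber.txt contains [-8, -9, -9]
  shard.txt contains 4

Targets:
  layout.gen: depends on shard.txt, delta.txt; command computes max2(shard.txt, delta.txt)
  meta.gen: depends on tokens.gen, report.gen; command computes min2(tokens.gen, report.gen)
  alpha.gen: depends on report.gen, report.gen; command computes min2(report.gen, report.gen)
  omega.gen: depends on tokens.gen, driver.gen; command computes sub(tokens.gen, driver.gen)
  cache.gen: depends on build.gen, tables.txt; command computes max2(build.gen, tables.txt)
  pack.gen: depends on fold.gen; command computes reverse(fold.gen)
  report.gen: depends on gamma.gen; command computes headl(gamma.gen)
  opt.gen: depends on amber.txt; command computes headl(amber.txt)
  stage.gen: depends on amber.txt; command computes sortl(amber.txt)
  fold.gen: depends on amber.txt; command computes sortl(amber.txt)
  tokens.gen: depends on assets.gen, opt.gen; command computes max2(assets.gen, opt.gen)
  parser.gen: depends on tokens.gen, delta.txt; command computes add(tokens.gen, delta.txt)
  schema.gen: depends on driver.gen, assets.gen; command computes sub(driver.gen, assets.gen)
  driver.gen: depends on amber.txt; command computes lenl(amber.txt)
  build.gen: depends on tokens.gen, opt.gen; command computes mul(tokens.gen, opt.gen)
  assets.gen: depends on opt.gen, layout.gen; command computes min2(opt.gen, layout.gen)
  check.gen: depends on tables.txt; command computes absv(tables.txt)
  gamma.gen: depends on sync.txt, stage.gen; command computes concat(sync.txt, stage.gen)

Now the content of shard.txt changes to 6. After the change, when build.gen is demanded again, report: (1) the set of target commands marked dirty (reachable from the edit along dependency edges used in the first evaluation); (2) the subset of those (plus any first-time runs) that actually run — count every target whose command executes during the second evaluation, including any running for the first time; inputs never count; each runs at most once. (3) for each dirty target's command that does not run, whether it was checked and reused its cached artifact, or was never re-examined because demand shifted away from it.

First demand of the output computes:
  layout.gen = max2(4, -4) = 4
  opt.gen = headl([-8, -9, -9]) = -8
  assets.gen = min2(-8, 4) = -8
  tokens.gen = max2(-8, -8) = -8
  build.gen = mul(-8, -8) = 64

After the edit, cleaning proceeds:
  layout.gen: a read changed (shard.txt 4->6) — executes, giving 6.
  assets.gen: a read changed (layout.gen 4->6) — executes, giving -8 — identical to its old value.
  tokens.gen: dirty, but its reads are unchanged (assets.gen unchanged, opt.gen unchanged); cached -8 stands.
  build.gen: dirty, but its reads are unchanged (tokens.gen unchanged, opt.gen unchanged); cached 64 stands.

Note the absorption at assets.gen: it re-runs yet its value is the same, leaving the output's value untouched.

The edit dirties: assets.gen, build.gen, layout.gen, tokens.gen.
2 target commands run: assets.gen, layout.gen.
Cache hits after checking: build.gen, tokens.gen.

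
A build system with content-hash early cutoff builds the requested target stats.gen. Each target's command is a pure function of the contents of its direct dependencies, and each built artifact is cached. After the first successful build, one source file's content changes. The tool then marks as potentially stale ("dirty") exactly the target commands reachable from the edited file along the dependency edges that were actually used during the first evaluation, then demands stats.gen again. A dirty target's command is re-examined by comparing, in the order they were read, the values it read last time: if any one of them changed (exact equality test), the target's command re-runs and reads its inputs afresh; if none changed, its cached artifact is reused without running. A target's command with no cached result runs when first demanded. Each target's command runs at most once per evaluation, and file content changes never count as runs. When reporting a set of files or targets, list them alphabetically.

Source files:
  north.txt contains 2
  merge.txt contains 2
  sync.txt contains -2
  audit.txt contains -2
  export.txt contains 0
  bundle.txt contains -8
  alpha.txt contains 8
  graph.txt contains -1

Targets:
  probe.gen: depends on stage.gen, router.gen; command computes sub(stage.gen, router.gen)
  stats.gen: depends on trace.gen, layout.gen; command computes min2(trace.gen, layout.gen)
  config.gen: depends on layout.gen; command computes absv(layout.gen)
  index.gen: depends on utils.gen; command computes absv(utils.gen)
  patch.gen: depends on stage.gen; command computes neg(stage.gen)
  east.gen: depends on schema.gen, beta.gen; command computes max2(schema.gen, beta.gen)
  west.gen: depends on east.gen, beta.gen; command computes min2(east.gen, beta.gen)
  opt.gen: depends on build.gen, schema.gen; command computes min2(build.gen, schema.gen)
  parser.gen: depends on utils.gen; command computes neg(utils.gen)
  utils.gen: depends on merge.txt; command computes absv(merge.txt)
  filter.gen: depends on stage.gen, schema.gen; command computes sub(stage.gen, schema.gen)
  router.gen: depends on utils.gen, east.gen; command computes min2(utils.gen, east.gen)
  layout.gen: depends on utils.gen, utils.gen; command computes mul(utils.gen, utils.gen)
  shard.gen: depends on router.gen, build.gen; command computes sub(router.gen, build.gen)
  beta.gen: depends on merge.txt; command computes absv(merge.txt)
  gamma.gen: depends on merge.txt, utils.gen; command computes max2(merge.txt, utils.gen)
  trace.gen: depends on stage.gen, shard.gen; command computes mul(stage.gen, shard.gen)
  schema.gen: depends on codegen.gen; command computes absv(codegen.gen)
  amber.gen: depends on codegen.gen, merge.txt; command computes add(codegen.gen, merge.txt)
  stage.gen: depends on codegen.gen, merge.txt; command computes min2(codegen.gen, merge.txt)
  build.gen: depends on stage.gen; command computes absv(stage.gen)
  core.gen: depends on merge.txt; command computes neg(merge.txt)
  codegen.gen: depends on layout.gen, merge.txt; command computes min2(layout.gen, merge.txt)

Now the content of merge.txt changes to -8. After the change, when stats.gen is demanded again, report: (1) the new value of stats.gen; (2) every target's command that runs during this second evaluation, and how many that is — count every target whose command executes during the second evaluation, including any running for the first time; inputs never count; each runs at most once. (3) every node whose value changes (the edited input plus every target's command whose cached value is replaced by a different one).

First evaluation (everything demanded from the output):
  beta.gen = absv(2) = 2
  utils.gen = absv(2) = 2
  layout.gen = mul(2, 2) = 4
  codegen.gen = min2(4, 2) = 2
  schema.gen = absv(2) = 2
  east.gen = max2(2, 2) = 2
  router.gen = min2(2, 2) = 2
  stage.gen = min2(2, 2) = 2
  build.gen = absv(2) = 2
  shard.gen = sub(2, 2) = 0
  trace.gen = mul(2, 0) = 0
  stats.gen = min2(0, 4) = 0

Propagation after the edit:
  beta.gen: runs — merge.txt 2->-8; result 8.
  utils.gen: runs — merge.txt 2->-8; result 8.
  layout.gen: runs — utils.gen 2->8; utils.gen 2->8; result 64.
  codegen.gen: runs — layout.gen 4->64; merge.txt 2->-8; result -8.
  schema.gen: runs — codegen.gen 2->-8; result 8.
  east.gen: runs — schema.gen 2->8; beta.gen 2->8; result 8.
  router.gen: runs — utils.gen 2->8; east.gen 2->8; result 8.
  stage.gen: runs — codegen.gen 2->-8; merge.txt 2->-8; result -8.
  build.gen: runs — stage.gen 2->-8; result 8.
  shard.gen: runs — router.gen 2->8; build.gen 2->8; result 0 (same value as before).
  trace.gen: runs — stage.gen 2->-8; result 0 (same value as before).
  stats.gen: runs — layout.gen 4->64; result 0 (same value as before).

New value of stats.gen: 0.
Target commands that run: beta.gen, build.gen, codegen.gen, east.gen, layout.gen, router.gen, schema.gen, shard.gen, stage.gen, stats.gen, trace.gen, utils.gen — 12 in total.
Values that change: beta.gen, build.gen, codegen.gen, east.gen, layout.gen, merge.txt, router.gen, schema.gen, stage.gen, utils.gen.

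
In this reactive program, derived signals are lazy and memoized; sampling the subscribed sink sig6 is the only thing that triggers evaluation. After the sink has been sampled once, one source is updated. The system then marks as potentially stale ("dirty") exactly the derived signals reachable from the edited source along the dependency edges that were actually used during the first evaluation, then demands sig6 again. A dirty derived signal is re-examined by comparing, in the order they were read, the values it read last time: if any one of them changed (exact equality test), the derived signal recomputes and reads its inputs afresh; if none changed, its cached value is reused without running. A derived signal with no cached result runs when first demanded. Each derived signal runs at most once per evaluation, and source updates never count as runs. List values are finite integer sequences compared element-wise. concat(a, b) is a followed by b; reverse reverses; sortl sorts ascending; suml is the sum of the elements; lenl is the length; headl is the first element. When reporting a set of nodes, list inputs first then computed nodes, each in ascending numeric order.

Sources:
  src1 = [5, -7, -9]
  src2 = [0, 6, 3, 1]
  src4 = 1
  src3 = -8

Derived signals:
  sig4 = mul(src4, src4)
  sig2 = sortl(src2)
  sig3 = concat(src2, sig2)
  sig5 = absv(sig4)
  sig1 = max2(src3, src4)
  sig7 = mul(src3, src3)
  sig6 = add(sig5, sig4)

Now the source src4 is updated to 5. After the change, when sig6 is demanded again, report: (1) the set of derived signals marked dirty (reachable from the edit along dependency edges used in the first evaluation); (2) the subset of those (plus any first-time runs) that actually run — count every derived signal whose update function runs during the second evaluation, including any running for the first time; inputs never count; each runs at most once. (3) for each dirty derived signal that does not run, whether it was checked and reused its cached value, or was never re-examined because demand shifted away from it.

First demand of the output computes:
  sig4 = mul(1, 1) = 1
  sig5 = absv(1) = 1
  sig6 = add(1, 1) = 2

After the edit, cleaning proceeds:
  sig4: a read changed (src4 1->5; src4 1->5) — executes, giving 25.
  sig5: a read changed (sig4 1->25) — executes, giving 25.
  sig6: a read changed (sig5 1->25; sig4 1->25) — executes, giving 50.

The edit dirties: sig4, sig5, sig6.
3 derived signals run: sig4, sig5, sig6.
No dirty derived signal escaped a run.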